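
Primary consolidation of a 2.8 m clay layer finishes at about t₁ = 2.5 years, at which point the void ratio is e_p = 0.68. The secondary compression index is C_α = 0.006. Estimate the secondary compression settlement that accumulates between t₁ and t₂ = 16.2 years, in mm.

Secondary compression: S_s = C_α·H/(1+e_p)·log₁₀(t₂/t₁)
S_s = 0.006×2.8/(1+0.68)×log₁₀(16.2/2.5)
    = 0.01 × 0.8116 = 0.008116 m

S_s ≈ 8.12 mm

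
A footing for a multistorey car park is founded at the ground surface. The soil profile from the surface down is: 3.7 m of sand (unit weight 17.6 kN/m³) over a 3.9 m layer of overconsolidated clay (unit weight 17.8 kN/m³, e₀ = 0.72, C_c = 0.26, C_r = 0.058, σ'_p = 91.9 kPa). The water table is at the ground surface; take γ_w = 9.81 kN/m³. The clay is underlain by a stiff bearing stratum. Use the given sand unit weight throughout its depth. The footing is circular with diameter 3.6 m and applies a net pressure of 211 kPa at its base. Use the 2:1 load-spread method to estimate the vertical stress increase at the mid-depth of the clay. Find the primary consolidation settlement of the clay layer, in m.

S_c ≈ 0.031 m

Mid-depth of clay below the ground surface: z = 3.7 + 3.9/2 = 5.65 m.
Total vertical stress at mid-clay: σ_v = 17.6×3.7 + 17.8×1.95 = 99.83 kPa.
Pore pressure: u = 9.81×(5.65 − 0) = 55.427 kPa.
Initial effective stress: σ'_0 = σ_v − u = 99.83 − 55.427 = 44.403 kPa.
Stress increase at mid-clay by the 2:1 spreading method:
Δσ ≈ qD²/(D+z)² = 211×3.6²/(3.6+5.65)² = 31.96 kPa
Final effective stress: σ'_f = 44.403 + 31.96 = 76.363 kPa.
σ'_f = 76.363 ≤ σ'_p = 91.9 kPa, so the clay remains overconsolidated and only the recompression index applies:
S_c = C_r·H/(1+e₀)·log₁₀(σ'_f/σ'_0) = 0.058×3.9/1.72×log₁₀(76.363/44.403)
    = 0.13151 × 0.23547 = 0.03097 m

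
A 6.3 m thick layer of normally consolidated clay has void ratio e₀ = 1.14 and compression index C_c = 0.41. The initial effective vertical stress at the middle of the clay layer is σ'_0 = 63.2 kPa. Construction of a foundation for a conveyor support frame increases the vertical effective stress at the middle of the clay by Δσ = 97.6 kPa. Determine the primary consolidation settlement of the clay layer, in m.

S_c ≈ 0.49 m

Final effective stress: σ'_f = σ'_0 + Δσ = 63.2 + 97.6 = 160.8 kPa.
Normally consolidated clay, so the full stress increment lies on the virgin compression line:
S_c = C_c·H/(1+e₀)·log₁₀(σ'_f/σ'_0) = 0.41×6.3/(1+1.14)×log₁₀(160.8/63.2)
    = 1.207 × 0.40557 = 0.4895 m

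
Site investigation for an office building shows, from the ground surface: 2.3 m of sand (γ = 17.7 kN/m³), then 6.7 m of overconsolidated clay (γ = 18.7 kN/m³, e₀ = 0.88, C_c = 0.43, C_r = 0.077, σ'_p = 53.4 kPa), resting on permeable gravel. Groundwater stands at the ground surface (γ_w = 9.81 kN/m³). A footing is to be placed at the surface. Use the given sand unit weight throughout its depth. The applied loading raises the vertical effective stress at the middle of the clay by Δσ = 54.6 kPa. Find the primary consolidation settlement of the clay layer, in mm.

Mid-depth of clay below the ground surface: z = 2.3 + 6.7/2 = 5.65 m.
Total vertical stress at mid-clay: σ_v = 17.7×2.3 + 18.7×3.35 = 103.35 kPa.
Pore pressure: u = 9.81×(5.65 − 0) = 55.427 kPa.
Initial effective stress: σ'_0 = σ_v − u = 103.35 − 55.427 = 47.923 kPa.
Final effective stress: σ'_f = 47.923 + 54.6 = 102.52 kPa.
σ'_f = 102.52 > σ'_p = 53.4 kPa, so the stress path crosses the preconsolidation pressure — recompression up to σ'_p, then virgin compression beyond:
S_c = H/(1+e₀)·[C_r·log₁₀(σ'_p/σ'_0) + C_c·log₁₀(σ'_f/σ'_p)]
    = 6.7/1.88 × [0.077×log₁₀(53.4/47.923) + 0.43×log₁₀(102.52/53.4)]
    = 3.5638 × [0.0036188 + 0.1218] = 0.447 m

S_c ≈ 447 mm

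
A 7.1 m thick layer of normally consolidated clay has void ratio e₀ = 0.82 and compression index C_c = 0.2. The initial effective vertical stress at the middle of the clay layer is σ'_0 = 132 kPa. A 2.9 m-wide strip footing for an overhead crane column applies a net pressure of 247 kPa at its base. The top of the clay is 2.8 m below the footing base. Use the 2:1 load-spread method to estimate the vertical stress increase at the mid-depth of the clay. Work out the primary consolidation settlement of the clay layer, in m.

Mid-depth of clay below the footing base: z = 2.8 + 7.1/2 = 6.35 m.
Stress increase at mid-clay by the 2:1 spreading method:
Δσ = qB/(B+z) = 247×2.9/(2.9+6.35) = 77.438 kPa
Final effective stress: σ'_f = σ'_0 + Δσ = 132 + 77.438 = 209.44 kPa.
Normally consolidated clay, so the full stress increment lies on the virgin compression line:
S_c = C_c·H/(1+e₀)·log₁₀(σ'_f/σ'_0) = 0.2×7.1/(1+0.82)×log₁₀(209.44/132)
    = 0.78022 × 0.20049 = 0.1564 m

S_c ≈ 0.156 m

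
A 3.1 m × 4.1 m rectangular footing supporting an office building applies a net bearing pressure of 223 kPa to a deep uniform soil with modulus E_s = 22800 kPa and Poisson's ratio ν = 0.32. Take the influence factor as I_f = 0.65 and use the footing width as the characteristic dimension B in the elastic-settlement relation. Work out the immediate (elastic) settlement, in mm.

Immediate (elastic) settlement: S_e = q·B·(1−ν²)/E_s · I_f.
S_e = 223 × 3.1 × (1 − 0.32²) / 22800 × 0.65
    = 223 × 3.1 × 0.8976 / 22800 × 0.65
    = 0.01769 m = 17.69 mm

S_e ≈ 17.7 mm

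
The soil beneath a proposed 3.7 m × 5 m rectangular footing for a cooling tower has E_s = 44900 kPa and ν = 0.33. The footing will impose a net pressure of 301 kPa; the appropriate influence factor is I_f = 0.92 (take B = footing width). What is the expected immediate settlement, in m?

Immediate (elastic) settlement: S_e = q·B·(1−ν²)/E_s · I_f.
S_e = 301 × 3.7 × (1 − 0.33²) / 44900 × 0.92
    = 301 × 3.7 × 0.8911 / 44900 × 0.92
    = 0.02033 m

S_e ≈ 0.0203 m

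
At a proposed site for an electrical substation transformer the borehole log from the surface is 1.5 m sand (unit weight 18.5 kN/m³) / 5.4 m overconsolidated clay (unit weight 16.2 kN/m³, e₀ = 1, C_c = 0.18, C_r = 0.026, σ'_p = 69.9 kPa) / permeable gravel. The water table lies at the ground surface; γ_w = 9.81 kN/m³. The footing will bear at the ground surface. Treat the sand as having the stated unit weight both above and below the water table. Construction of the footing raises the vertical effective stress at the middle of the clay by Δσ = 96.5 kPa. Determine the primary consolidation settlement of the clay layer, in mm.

Mid-depth of clay below the ground surface: z = 1.5 + 5.4/2 = 4.2 m.
Total vertical stress at mid-clay: σ_v = 18.5×1.5 + 16.2×2.7 = 71.49 kPa.
Pore pressure: u = 9.81×(4.2 − 0) = 41.202 kPa.
Initial effective stress: σ'_0 = σ_v − u = 71.49 − 41.202 = 30.288 kPa.
Final effective stress: σ'_f = 30.288 + 96.5 = 126.79 kPa.
σ'_f = 126.79 > σ'_p = 69.9 kPa, so the stress path crosses the preconsolidation pressure — recompression up to σ'_p, then virgin compression beyond:
S_c = H/(1+e₀)·[C_r·log₁₀(σ'_p/σ'_0) + C_c·log₁₀(σ'_f/σ'_p)]
    = 5.4/2 × [0.026×log₁₀(69.9/30.288) + 0.18×log₁₀(126.79/69.9)]
    = 2.7 × [0.0094434 + 0.046549] = 0.1512 m

S_c ≈ 151 mm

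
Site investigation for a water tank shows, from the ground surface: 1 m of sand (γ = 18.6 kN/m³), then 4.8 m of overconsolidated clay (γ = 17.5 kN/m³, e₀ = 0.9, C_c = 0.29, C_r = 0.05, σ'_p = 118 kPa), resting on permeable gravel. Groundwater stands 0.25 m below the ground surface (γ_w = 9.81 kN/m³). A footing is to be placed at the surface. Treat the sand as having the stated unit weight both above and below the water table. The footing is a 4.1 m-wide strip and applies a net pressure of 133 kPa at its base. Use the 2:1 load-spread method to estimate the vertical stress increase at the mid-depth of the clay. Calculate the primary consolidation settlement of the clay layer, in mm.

Mid-depth of clay below the ground surface: z = 1 + 4.8/2 = 3.4 m.
Total vertical stress at mid-clay: σ_v = 18.6×1 + 17.5×2.4 = 60.6 kPa.
Pore pressure: u = 9.81×(3.4 − 0.25) = 30.902 kPa.
Initial effective stress: σ'_0 = σ_v − u = 60.6 − 30.902 = 29.698 kPa.
Stress increase at mid-clay by the 2:1 spreading method:
Δσ = qB/(B+z) = 133×4.1/(4.1+3.4) = 72.707 kPa
Final effective stress: σ'_f = 29.698 + 72.707 = 102.41 kPa.
σ'_f = 102.41 ≤ σ'_p = 118 kPa, so the clay remains overconsolidated and only the recompression index applies:
S_c = C_r·H/(1+e₀)·log₁₀(σ'_f/σ'_0) = 0.05×4.8/1.9×log₁₀(102.41/29.698)
    = 0.12632 × 0.53762 = 0.06791 m

S_c ≈ 67.9 mm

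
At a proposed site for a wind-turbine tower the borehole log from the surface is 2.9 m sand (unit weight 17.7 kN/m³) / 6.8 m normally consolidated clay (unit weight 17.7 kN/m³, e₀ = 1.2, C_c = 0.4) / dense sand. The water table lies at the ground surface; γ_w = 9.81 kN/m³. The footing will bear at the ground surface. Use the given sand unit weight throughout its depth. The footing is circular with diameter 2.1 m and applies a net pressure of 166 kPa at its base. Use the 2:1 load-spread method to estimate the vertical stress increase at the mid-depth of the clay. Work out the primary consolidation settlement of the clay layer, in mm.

S_c ≈ 102 mm

Mid-depth of clay below the ground surface: z = 2.9 + 6.8/2 = 6.3 m.
Total vertical stress at mid-clay: σ_v = 17.7×2.9 + 17.7×3.4 = 111.51 kPa.
Pore pressure: u = 9.81×(6.3 − 0) = 61.803 kPa.
Initial effective stress: σ'_0 = σ_v − u = 111.51 − 61.803 = 49.707 kPa.
Stress increase at mid-clay by the 2:1 spreading method:
Δσ ≈ qD²/(D+z)² = 166×2.1²/(2.1+6.3)² = 10.375 kPa
Final effective stress: σ'_f = σ'_0 + Δσ = 49.707 + 10.375 = 60.082 kPa.
Normally consolidated clay, so the full stress increment lies on the virgin compression line:
S_c = C_c·H/(1+e₀)·log₁₀(σ'_f/σ'_0) = 0.4×6.8/(1+1.2)×log₁₀(60.082/49.707)
    = 1.2364 × 0.082327 = 0.1018 m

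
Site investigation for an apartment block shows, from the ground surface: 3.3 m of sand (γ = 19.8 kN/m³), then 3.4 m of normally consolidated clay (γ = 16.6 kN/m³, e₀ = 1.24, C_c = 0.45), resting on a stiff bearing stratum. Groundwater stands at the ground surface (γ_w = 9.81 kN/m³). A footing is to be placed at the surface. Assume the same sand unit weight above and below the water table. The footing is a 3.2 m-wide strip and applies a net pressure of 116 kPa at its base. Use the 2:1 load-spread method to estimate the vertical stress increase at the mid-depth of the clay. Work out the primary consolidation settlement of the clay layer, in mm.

S_c ≈ 208 mm

Mid-depth of clay below the ground surface: z = 3.3 + 3.4/2 = 5 m.
Total vertical stress at mid-clay: σ_v = 19.8×3.3 + 16.6×1.7 = 93.56 kPa.
Pore pressure: u = 9.81×(5 − 0) = 49.05 kPa.
Initial effective stress: σ'_0 = σ_v − u = 93.56 − 49.05 = 44.51 kPa.
Stress increase at mid-clay by the 2:1 spreading method:
Δσ = qB/(B+z) = 116×3.2/(3.2+5) = 45.268 kPa
Final effective stress: σ'_f = σ'_0 + Δσ = 44.51 + 45.268 = 89.778 kPa.
Normally consolidated clay, so the full stress increment lies on the virgin compression line:
S_c = C_c·H/(1+e₀)·log₁₀(σ'_f/σ'_0) = 0.45×3.4/(1+1.24)×log₁₀(89.778/44.51)
    = 0.68304 × 0.30471 = 0.2081 m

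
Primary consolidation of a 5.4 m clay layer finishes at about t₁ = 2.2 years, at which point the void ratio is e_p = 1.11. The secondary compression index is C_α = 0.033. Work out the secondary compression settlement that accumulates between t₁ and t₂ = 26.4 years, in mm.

S_s ≈ 91.1 mm

Secondary compression: S_s = C_α·H/(1+e_p)·log₁₀(t₂/t₁)
S_s = 0.033×5.4/(1+1.11)×log₁₀(26.4/2.2)
    = 0.08445 × 1.079 = 0.09114 m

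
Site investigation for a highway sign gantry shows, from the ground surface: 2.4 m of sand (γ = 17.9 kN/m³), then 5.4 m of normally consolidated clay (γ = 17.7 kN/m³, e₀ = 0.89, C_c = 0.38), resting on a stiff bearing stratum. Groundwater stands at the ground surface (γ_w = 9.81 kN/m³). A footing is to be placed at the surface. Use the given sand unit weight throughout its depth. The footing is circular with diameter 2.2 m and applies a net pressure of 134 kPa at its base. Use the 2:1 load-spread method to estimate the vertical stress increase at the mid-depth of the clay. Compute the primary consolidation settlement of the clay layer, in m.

Mid-depth of clay below the ground surface: z = 2.4 + 5.4/2 = 5.1 m.
Total vertical stress at mid-clay: σ_v = 17.9×2.4 + 17.7×2.7 = 90.75 kPa.
Pore pressure: u = 9.81×(5.1 − 0) = 50.031 kPa.
Initial effective stress: σ'_0 = σ_v − u = 90.75 − 50.031 = 40.719 kPa.
Stress increase at mid-clay by the 2:1 spreading method:
Δσ ≈ qD²/(D+z)² = 134×2.2²/(2.2+5.1)² = 12.17 kPa
Final effective stress: σ'_f = σ'_0 + Δσ = 40.719 + 12.17 = 52.889 kPa.
Normally consolidated clay, so the full stress increment lies on the virgin compression line:
S_c = C_c·H/(1+e₀)·log₁₀(σ'_f/σ'_0) = 0.38×5.4/(1+0.89)×log₁₀(52.889/40.719)
    = 1.0857 × 0.11357 = 0.1233 m

S_c ≈ 0.123 m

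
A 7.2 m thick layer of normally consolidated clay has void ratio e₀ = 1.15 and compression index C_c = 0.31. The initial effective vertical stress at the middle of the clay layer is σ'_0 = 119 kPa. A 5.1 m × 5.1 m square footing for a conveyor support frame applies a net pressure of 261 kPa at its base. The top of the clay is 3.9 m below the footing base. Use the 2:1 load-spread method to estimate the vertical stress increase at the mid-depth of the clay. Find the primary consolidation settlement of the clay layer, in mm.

Mid-depth of clay below the footing base: z = 3.9 + 7.2/2 = 7.5 m.
Stress increase at mid-clay by the 2:1 spreading method:
Δσ = qBL/((B+z)(L+z)) = 261×5.1×5.1/((5.1+7.5)(5.1+7.5)) = 42.76 kPa
Final effective stress: σ'_f = σ'_0 + Δσ = 119 + 42.76 = 161.76 kPa.
Normally consolidated clay, so the full stress increment lies on the virgin compression line:
S_c = C_c·H/(1+e₀)·log₁₀(σ'_f/σ'_0) = 0.31×7.2/(1+1.15)×log₁₀(161.76/119)
    = 1.0381 × 0.13332 = 0.1384 m

S_c ≈ 138 mm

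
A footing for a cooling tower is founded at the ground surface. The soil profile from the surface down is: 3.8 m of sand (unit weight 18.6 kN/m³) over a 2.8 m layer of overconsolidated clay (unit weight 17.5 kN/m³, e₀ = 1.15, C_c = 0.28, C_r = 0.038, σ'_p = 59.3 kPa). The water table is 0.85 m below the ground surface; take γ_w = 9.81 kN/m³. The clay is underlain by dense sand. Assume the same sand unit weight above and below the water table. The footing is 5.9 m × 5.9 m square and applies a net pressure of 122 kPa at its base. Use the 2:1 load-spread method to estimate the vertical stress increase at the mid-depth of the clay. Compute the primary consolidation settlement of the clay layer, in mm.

S_c ≈ 63.3 mm

Mid-depth of clay below the ground surface: z = 3.8 + 2.8/2 = 5.2 m.
Total vertical stress at mid-clay: σ_v = 18.6×3.8 + 17.5×1.4 = 95.18 kPa.
Pore pressure: u = 9.81×(5.2 − 0.85) = 42.673 kPa.
Initial effective stress: σ'_0 = σ_v − u = 95.18 − 42.673 = 52.507 kPa.
Stress increase at mid-clay by the 2:1 spreading method:
Δσ = qBL/((B+z)(L+z)) = 122×5.9×5.9/((5.9+5.2)(5.9+5.2)) = 34.468 kPa
Final effective stress: σ'_f = 52.507 + 34.468 = 86.975 kPa.
σ'_f = 86.975 > σ'_p = 59.3 kPa, so the stress path crosses the preconsolidation pressure — recompression up to σ'_p, then virgin compression beyond:
S_c = H/(1+e₀)·[C_r·log₁₀(σ'_p/σ'_0) + C_c·log₁₀(σ'_f/σ'_p)]
    = 2.8/2.15 × [0.038×log₁₀(59.3/52.507) + 0.28×log₁₀(86.975/59.3)]
    = 1.3023 × [0.0020078 + 0.046575] = 0.06327 m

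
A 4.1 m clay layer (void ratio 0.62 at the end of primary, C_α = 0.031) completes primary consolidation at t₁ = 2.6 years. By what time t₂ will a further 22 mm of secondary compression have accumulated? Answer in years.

t₂ ≈ 4.96 years

S_s = C_α·H/(1+e_p)·log₁₀(t₂/t₁) ⇒ log₁₀(t₂/t₁) = S_s·(1+e_p)/(C_α·H).
log₁₀(t₂/t₁) = 0.022 × (1+0.62) / (0.031×4.1) = 0.2804
t₂ = t₁ × 10^0.2804 = 2.6 × 1.907 = 4.959 years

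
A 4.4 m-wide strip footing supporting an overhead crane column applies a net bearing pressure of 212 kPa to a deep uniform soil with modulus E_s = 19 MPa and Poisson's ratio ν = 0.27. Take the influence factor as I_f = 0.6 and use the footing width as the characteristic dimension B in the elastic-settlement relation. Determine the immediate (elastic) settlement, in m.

Immediate (elastic) settlement: S_e = q·B·(1−ν²)/E_s · I_f.
E_s = 19 MPa = 19000 kPa.
S_e = 212 × 4.4 × (1 − 0.27²) / 19000 × 0.6
    = 212 × 4.4 × 0.9271 / 19000 × 0.6
    = 0.02731 m

S_e ≈ 0.0273 m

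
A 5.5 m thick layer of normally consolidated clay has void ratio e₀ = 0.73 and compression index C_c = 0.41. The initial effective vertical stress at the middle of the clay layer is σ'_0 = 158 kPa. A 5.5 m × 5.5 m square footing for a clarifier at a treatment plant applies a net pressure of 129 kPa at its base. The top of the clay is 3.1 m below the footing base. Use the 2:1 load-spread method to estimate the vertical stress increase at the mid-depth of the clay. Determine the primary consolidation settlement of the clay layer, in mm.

Mid-depth of clay below the footing base: z = 3.1 + 5.5/2 = 5.85 m.
Stress increase at mid-clay by the 2:1 spreading method:
Δσ = qBL/((B+z)(L+z)) = 129×5.5×5.5/((5.5+5.85)(5.5+5.85)) = 30.292 kPa
Final effective stress: σ'_f = σ'_0 + Δσ = 158 + 30.292 = 188.29 kPa.
Normally consolidated clay, so the full stress increment lies on the virgin compression line:
S_c = C_c·H/(1+e₀)·log₁₀(σ'_f/σ'_0) = 0.41×5.5/(1+0.73)×log₁₀(188.29/158)
    = 1.3035 × 0.07617 = 0.09929 m

S_c ≈ 99.3 mm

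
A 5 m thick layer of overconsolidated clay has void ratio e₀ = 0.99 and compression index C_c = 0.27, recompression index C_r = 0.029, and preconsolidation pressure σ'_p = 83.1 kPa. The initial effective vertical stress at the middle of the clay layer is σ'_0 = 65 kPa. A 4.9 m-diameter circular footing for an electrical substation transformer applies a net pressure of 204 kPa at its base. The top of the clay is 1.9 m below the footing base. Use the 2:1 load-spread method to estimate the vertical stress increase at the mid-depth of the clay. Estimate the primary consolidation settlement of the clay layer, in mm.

S_c ≈ 120 mm

Mid-depth of clay below the footing base: z = 1.9 + 5/2 = 4.4 m.
Stress increase at mid-clay by the 2:1 spreading method:
Δσ ≈ qD²/(D+z)² = 204×4.9²/(4.9+4.4)² = 56.631 kPa
Final effective stress: σ'_f = 65 + 56.631 = 121.63 kPa.
σ'_f = 121.63 > σ'_p = 83.1 kPa, so the stress path crosses the preconsolidation pressure — recompression up to σ'_p, then virgin compression beyond:
S_c = H/(1+e₀)·[C_r·log₁₀(σ'_p/σ'_0) + C_c·log₁₀(σ'_f/σ'_p)]
    = 5/1.99 × [0.029×log₁₀(83.1/65) + 0.27×log₁₀(121.63/83.1)]
    = 2.5126 × [0.0030939 + 0.044669] = 0.12 m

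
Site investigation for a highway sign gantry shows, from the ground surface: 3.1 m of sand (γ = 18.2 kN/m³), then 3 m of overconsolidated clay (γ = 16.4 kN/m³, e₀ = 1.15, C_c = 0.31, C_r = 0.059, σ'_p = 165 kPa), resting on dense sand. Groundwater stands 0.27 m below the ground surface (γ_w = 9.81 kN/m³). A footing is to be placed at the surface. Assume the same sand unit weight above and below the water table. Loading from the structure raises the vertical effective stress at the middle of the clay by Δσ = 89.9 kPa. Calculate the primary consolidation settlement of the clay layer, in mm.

S_c ≈ 43 mm

Mid-depth of clay below the ground surface: z = 3.1 + 3/2 = 4.6 m.
Total vertical stress at mid-clay: σ_v = 18.2×3.1 + 16.4×1.5 = 81.02 kPa.
Pore pressure: u = 9.81×(4.6 − 0.27) = 42.477 kPa.
Initial effective stress: σ'_0 = σ_v − u = 81.02 − 42.477 = 38.543 kPa.
Final effective stress: σ'_f = 38.543 + 89.9 = 128.44 kPa.
σ'_f = 128.44 ≤ σ'_p = 165 kPa, so the clay remains overconsolidated and only the recompression index applies:
S_c = C_r·H/(1+e₀)·log₁₀(σ'_f/σ'_0) = 0.059×3/2.15×log₁₀(128.44/38.543)
    = 0.082323 × 0.52275 = 0.04303 m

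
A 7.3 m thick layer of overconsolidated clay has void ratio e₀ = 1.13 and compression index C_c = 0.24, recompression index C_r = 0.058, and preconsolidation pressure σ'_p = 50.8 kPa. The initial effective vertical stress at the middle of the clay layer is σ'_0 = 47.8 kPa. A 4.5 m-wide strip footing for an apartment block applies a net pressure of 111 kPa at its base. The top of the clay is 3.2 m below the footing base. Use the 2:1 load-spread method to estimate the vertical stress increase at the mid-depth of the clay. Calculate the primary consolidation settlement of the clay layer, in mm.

Mid-depth of clay below the footing base: z = 3.2 + 7.3/2 = 6.85 m.
Stress increase at mid-clay by the 2:1 spreading method:
Δσ = qB/(B+z) = 111×4.5/(4.5+6.85) = 44.009 kPa
Final effective stress: σ'_f = 47.8 + 44.009 = 91.809 kPa.
σ'_f = 91.809 > σ'_p = 50.8 kPa, so the stress path crosses the preconsolidation pressure — recompression up to σ'_p, then virgin compression beyond:
S_c = H/(1+e₀)·[C_r·log₁₀(σ'_p/σ'_0) + C_c·log₁₀(σ'_f/σ'_p)]
    = 7.3/2.13 × [0.058×log₁₀(50.8/47.8) + 0.24×log₁₀(91.809/50.8)]
    = 3.4272 × [0.0015333 + 0.061685] = 0.2167 m

S_c ≈ 217 mm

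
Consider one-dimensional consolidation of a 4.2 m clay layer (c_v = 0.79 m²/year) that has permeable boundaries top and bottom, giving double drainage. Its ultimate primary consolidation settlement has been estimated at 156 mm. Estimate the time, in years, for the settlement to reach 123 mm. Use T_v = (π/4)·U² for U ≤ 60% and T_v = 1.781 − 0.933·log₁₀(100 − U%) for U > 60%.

Drainage path length: H_d = H/2 = 2.1 m (double drainage).
U = S(t)/S_ult = 123/156 = 0.7885.
U > 60%: T_v = 1.781 − 0.933·log₁₀(100 − 78.846) = 0.54441.
t = T_v·H_d²/c_v = 0.54441×2.1²/0.79 = 3.039 years.

t ≈ 3.04 years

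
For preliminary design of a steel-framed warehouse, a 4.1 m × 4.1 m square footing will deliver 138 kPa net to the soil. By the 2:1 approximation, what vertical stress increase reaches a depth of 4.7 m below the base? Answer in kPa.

By the 2:1 method the load spreads at 1 horizontal : 2 vertical, so at depth z the loaded area has grown by z in each plan dimension:
Δσ = qBL/((B+z)(L+z)) = 138×4.1×4.1/((4.1+4.7)(4.1+4.7)) = 29.956 kPa

Δσ_z ≈ 30 kPa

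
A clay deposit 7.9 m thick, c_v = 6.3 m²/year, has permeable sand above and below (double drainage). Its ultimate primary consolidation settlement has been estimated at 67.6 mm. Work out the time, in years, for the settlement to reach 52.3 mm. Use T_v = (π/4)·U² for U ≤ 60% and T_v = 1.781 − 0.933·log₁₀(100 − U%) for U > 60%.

Drainage path length: H_d = H/2 = 3.95 m (double drainage).
U = S(t)/S_ult = 52.3/67.6 = 0.7737.
U > 60%: T_v = 1.781 − 0.933·log₁₀(100 − 77.367) = 0.51702.
t = T_v·H_d²/c_v = 0.51702×3.95²/6.3 = 1.28 years.

t ≈ 1.28 years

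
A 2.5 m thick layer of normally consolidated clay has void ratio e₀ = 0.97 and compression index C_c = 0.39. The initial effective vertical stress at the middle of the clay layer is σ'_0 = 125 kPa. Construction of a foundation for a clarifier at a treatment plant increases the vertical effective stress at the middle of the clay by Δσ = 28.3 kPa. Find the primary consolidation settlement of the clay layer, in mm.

S_c ≈ 43.9 mm

Final effective stress: σ'_f = σ'_0 + Δσ = 125 + 28.3 = 153.3 kPa.
Normally consolidated clay, so the full stress increment lies on the virgin compression line:
S_c = C_c·H/(1+e₀)·log₁₀(σ'_f/σ'_0) = 0.39×2.5/(1+0.97)×log₁₀(153.3/125)
    = 0.49492 × 0.088632 = 0.04387 m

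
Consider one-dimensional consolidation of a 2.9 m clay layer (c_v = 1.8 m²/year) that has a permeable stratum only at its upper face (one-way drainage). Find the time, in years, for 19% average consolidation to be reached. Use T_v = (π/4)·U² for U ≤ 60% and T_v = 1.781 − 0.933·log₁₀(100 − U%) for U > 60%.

t ≈ 0.132 years

Drainage path length: H_d = H = 2.9 m (single drainage).
U ≤ 60%: T_v = (π/4)·U² = (π/4)×0.19² = 0.028353.
t = T_v·H_d²/c_v = 0.028353×2.9²/1.8 = 0.1325 years.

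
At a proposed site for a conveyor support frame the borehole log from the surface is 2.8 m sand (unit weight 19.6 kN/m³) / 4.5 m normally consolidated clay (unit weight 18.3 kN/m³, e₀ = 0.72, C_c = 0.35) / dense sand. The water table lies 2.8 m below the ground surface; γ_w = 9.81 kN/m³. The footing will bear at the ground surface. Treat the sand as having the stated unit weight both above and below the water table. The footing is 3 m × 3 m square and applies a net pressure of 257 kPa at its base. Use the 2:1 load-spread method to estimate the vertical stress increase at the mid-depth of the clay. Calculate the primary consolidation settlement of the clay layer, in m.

Mid-depth of clay below the ground surface: z = 2.8 + 4.5/2 = 5.05 m.
Total vertical stress at mid-clay: σ_v = 19.6×2.8 + 18.3×2.25 = 96.055 kPa.
Pore pressure: u = 9.81×(5.05 − 2.8) = 22.073 kPa.
Initial effective stress: σ'_0 = σ_v − u = 96.055 − 22.073 = 73.982 kPa.
Stress increase at mid-clay by the 2:1 spreading method:
Δσ = qBL/((B+z)(L+z)) = 257×3×3/((3+5.05)(3+5.05)) = 35.693 kPa
Final effective stress: σ'_f = σ'_0 + Δσ = 73.982 + 35.693 = 109.67 kPa.
Normally consolidated clay, so the full stress increment lies on the virgin compression line:
S_c = C_c·H/(1+e₀)·log₁₀(σ'_f/σ'_0) = 0.35×4.5/(1+0.72)×log₁₀(109.67/73.982)
    = 0.9157 × 0.17096 = 0.1565 m

S_c ≈ 0.157 m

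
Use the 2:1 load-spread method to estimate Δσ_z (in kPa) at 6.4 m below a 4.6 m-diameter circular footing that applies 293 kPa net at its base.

By the 2:1 method the load spreads at 1 horizontal : 2 vertical, so at depth z the loaded area has grown by z in each plan dimension:
Δσ ≈ qD²/(D+z)² = 293×4.6²/(4.6+6.4)² = 51.239 kPa

Δσ_z ≈ 51.2 kPa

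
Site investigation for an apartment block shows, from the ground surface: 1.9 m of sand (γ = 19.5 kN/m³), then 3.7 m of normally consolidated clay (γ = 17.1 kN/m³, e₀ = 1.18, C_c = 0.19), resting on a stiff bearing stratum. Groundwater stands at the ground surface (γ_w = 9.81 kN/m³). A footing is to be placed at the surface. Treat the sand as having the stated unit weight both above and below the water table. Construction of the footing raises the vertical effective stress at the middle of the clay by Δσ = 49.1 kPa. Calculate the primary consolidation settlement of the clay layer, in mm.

Mid-depth of clay below the ground surface: z = 1.9 + 3.7/2 = 3.75 m.
Total vertical stress at mid-clay: σ_v = 19.5×1.9 + 17.1×1.85 = 68.685 kPa.
Pore pressure: u = 9.81×(3.75 − 0) = 36.788 kPa.
Initial effective stress: σ'_0 = σ_v − u = 68.685 − 36.788 = 31.897 kPa.
Final effective stress: σ'_f = σ'_0 + Δσ = 31.897 + 49.1 = 80.997 kPa.
Normally consolidated clay, so the full stress increment lies on the virgin compression line:
S_c = C_c·H/(1+e₀)·log₁₀(σ'_f/σ'_0) = 0.19×3.7/(1+1.18)×log₁₀(80.997/31.897)
    = 0.32248 × 0.40472 = 0.1305 m

S_c ≈ 131 mm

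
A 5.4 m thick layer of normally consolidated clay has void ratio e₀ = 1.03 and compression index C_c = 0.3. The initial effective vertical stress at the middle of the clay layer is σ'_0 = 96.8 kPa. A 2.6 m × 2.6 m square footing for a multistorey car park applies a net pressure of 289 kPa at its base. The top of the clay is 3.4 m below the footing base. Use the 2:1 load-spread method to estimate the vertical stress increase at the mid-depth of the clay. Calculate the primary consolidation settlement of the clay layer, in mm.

S_c ≈ 81.9 mm

Mid-depth of clay below the footing base: z = 3.4 + 5.4/2 = 6.1 m.
Stress increase at mid-clay by the 2:1 spreading method:
Δσ = qBL/((B+z)(L+z)) = 289×2.6×2.6/((2.6+6.1)(2.6+6.1)) = 25.811 kPa
Final effective stress: σ'_f = σ'_0 + Δσ = 96.8 + 25.811 = 122.61 kPa.
Normally consolidated clay, so the full stress increment lies on the virgin compression line:
S_c = C_c·H/(1+e₀)·log₁₀(σ'_f/σ'_0) = 0.3×5.4/(1+1.03)×log₁₀(122.61/96.8)
    = 0.79803 × 0.10265 = 0.08192 m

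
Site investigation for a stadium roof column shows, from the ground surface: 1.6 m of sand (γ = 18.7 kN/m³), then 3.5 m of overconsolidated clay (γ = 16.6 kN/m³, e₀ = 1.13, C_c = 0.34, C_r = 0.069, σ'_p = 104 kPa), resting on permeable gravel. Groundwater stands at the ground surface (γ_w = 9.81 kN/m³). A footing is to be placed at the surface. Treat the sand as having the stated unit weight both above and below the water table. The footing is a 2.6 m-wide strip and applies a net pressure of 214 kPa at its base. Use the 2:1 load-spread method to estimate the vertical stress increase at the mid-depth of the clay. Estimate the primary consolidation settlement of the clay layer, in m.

S_c ≈ 0.102 m

Mid-depth of clay below the ground surface: z = 1.6 + 3.5/2 = 3.35 m.
Total vertical stress at mid-clay: σ_v = 18.7×1.6 + 16.6×1.75 = 58.97 kPa.
Pore pressure: u = 9.81×(3.35 − 0) = 32.864 kPa.
Initial effective stress: σ'_0 = σ_v − u = 58.97 − 32.864 = 26.106 kPa.
Stress increase at mid-clay by the 2:1 spreading method:
Δσ = qB/(B+z) = 214×2.6/(2.6+3.35) = 93.513 kPa
Final effective stress: σ'_f = 26.106 + 93.513 = 119.62 kPa.
σ'_f = 119.62 > σ'_p = 104 kPa, so the stress path crosses the preconsolidation pressure — recompression up to σ'_p, then virgin compression beyond:
S_c = H/(1+e₀)·[C_r·log₁₀(σ'_p/σ'_0) + C_c·log₁₀(σ'_f/σ'_p)]
    = 3.5/2.13 × [0.069×log₁₀(104/26.106) + 0.34×log₁₀(119.62/104)]
    = 1.6432 × [0.04142 + 0.020662] = 0.102 m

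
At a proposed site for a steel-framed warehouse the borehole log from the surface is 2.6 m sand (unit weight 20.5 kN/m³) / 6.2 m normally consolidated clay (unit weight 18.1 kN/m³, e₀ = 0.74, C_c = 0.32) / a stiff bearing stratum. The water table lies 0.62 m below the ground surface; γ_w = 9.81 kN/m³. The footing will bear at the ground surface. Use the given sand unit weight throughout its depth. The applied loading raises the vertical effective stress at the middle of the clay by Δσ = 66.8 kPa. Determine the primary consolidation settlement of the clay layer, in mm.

Mid-depth of clay below the ground surface: z = 2.6 + 6.2/2 = 5.7 m.
Total vertical stress at mid-clay: σ_v = 20.5×2.6 + 18.1×3.1 = 109.41 kPa.
Pore pressure: u = 9.81×(5.7 − 0.62) = 49.835 kPa.
Initial effective stress: σ'_0 = σ_v − u = 109.41 − 49.835 = 59.575 kPa.
Final effective stress: σ'_f = σ'_0 + Δσ = 59.575 + 66.8 = 126.38 kPa.
Normally consolidated clay, so the full stress increment lies on the virgin compression line:
S_c = C_c·H/(1+e₀)·log₁₀(σ'_f/σ'_0) = 0.32×6.2/(1+0.74)×log₁₀(126.38/59.575)
    = 1.1402 × 0.32661 = 0.3724 m

S_c ≈ 372 mm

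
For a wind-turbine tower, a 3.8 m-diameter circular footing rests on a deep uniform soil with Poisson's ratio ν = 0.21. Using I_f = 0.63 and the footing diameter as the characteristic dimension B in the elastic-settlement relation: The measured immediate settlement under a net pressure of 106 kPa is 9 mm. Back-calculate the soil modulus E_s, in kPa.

E_s ≈ 27000 kPa

S_e = q·B·(1−ν²)/E_s · I_f  ⇒  E_s = q·B·(1−ν²)·I_f / S_e.
E_s = 106 × 3.8 × 0.9559 × 0.63 / 0.009 = 26950 kPa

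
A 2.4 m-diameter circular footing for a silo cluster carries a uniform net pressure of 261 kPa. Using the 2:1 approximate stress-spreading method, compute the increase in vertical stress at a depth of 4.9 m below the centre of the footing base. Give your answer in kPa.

Δσ_z ≈ 28.2 kPa

By the 2:1 method the load spreads at 1 horizontal : 2 vertical, so at depth z the loaded area has grown by z in each plan dimension:
Δσ ≈ qD²/(D+z)² = 261×2.4²/(2.4+4.9)² = 28.211 kPa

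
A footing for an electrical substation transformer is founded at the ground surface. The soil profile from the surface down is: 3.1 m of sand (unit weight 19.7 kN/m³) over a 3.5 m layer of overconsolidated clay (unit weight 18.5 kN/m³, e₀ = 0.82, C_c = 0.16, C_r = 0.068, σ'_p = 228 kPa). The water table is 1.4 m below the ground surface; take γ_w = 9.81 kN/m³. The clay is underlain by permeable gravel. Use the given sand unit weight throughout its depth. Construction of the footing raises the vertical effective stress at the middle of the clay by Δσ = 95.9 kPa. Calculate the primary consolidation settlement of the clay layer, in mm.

S_c ≈ 54.5 mm

Mid-depth of clay below the ground surface: z = 3.1 + 3.5/2 = 4.85 m.
Total vertical stress at mid-clay: σ_v = 19.7×3.1 + 18.5×1.75 = 93.445 kPa.
Pore pressure: u = 9.81×(4.85 − 1.4) = 33.845 kPa.
Initial effective stress: σ'_0 = σ_v − u = 93.445 − 33.845 = 59.6 kPa.
Final effective stress: σ'_f = 59.6 + 95.9 = 155.5 kPa.
σ'_f = 155.5 ≤ σ'_p = 228 kPa, so the clay remains overconsolidated and only the recompression index applies:
S_c = C_r·H/(1+e₀)·log₁₀(σ'_f/σ'_0) = 0.068×3.5/1.82×log₁₀(155.5/59.6)
    = 0.13077 × 0.41648 = 0.05446 m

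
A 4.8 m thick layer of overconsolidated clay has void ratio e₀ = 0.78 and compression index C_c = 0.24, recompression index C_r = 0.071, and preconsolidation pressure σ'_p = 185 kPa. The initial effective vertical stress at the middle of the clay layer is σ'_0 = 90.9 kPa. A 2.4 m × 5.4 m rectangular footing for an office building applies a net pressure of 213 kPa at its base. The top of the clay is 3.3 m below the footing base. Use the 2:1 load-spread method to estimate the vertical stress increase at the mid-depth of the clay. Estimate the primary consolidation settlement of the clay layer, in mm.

Mid-depth of clay below the footing base: z = 3.3 + 4.8/2 = 5.7 m.
Stress increase at mid-clay by the 2:1 spreading method:
Δσ = qBL/((B+z)(L+z)) = 213×2.4×5.4/((2.4+5.7)(5.4+5.7)) = 30.703 kPa
Final effective stress: σ'_f = 90.9 + 30.703 = 121.6 kPa.
σ'_f = 121.6 ≤ σ'_p = 185 kPa, so the clay remains overconsolidated and only the recompression index applies:
S_c = C_r·H/(1+e₀)·log₁₀(σ'_f/σ'_0) = 0.071×4.8/1.78×log₁₀(121.6/90.9)
    = 0.19146 × 0.12637 = 0.02419 m

S_c ≈ 24.2 mm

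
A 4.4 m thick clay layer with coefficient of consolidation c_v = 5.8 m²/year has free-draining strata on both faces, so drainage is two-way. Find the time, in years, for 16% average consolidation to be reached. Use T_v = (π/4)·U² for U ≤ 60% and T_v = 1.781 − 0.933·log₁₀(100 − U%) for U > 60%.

t ≈ 0.0168 years

Drainage path length: H_d = H/2 = 2.2 m (double drainage).
U ≤ 60%: T_v = (π/4)·U² = (π/4)×0.16² = 0.020106.
t = T_v·H_d²/c_v = 0.020106×2.2²/5.8 = 0.01678 years.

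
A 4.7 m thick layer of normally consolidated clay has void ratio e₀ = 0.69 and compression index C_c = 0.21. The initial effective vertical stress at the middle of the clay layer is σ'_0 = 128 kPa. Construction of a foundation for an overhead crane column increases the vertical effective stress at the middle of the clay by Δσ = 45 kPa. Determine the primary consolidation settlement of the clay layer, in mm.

Final effective stress: σ'_f = σ'_0 + Δσ = 128 + 45 = 173 kPa.
Normally consolidated clay, so the full stress increment lies on the virgin compression line:
S_c = C_c·H/(1+e₀)·log₁₀(σ'_f/σ'_0) = 0.21×4.7/(1+0.69)×log₁₀(173/128)
    = 0.58402 × 0.13084 = 0.07641 m

S_c ≈ 76.4 mm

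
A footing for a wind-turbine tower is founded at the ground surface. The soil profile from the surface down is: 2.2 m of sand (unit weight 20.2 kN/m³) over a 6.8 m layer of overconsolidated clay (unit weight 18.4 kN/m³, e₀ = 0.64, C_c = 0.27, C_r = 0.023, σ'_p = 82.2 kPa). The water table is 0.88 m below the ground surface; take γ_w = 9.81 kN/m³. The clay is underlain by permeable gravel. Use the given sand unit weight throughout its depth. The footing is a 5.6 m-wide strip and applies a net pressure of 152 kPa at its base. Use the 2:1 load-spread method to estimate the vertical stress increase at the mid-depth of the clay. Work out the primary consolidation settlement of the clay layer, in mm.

Mid-depth of clay below the ground surface: z = 2.2 + 6.8/2 = 5.6 m.
Total vertical stress at mid-clay: σ_v = 20.2×2.2 + 18.4×3.4 = 107 kPa.
Pore pressure: u = 9.81×(5.6 − 0.88) = 46.303 kPa.
Initial effective stress: σ'_0 = σ_v − u = 107 − 46.303 = 60.697 kPa.
Stress increase at mid-clay by the 2:1 spreading method:
Δσ = qB/(B+z) = 152×5.6/(5.6+5.6) = 76 kPa
Final effective stress: σ'_f = 60.697 + 76 = 136.7 kPa.
σ'_f = 136.7 > σ'_p = 82.2 kPa, so the stress path crosses the preconsolidation pressure — recompression up to σ'_p, then virgin compression beyond:
S_c = H/(1+e₀)·[C_r·log₁₀(σ'_p/σ'_0) + C_c·log₁₀(σ'_f/σ'_p)]
    = 6.8/1.64 × [0.023×log₁₀(82.2/60.697) + 0.27×log₁₀(136.7/82.2)]
    = 4.1463 × [0.0030292 + 0.059642] = 0.2599 m

S_c ≈ 260 mm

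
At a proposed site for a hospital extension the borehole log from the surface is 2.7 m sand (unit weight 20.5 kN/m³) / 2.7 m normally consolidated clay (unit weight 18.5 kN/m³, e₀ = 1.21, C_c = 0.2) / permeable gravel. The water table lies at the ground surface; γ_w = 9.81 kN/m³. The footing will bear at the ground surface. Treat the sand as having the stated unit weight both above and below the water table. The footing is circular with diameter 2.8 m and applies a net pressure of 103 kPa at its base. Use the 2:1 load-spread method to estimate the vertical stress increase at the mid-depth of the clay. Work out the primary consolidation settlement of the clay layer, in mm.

S_c ≈ 37.5 mm

Mid-depth of clay below the ground surface: z = 2.7 + 2.7/2 = 4.05 m.
Total vertical stress at mid-clay: σ_v = 20.5×2.7 + 18.5×1.35 = 80.325 kPa.
Pore pressure: u = 9.81×(4.05 − 0) = 39.73 kPa.
Initial effective stress: σ'_0 = σ_v − u = 80.325 − 39.73 = 40.595 kPa.
Stress increase at mid-clay by the 2:1 spreading method:
Δσ ≈ qD²/(D+z)² = 103×2.8²/(2.8+4.05)² = 17.21 kPa
Final effective stress: σ'_f = σ'_0 + Δσ = 40.595 + 17.21 = 57.805 kPa.
Normally consolidated clay, so the full stress increment lies on the virgin compression line:
S_c = C_c·H/(1+e₀)·log₁₀(σ'_f/σ'_0) = 0.2×2.7/(1+1.21)×log₁₀(57.805/40.595)
    = 0.24434 × 0.15349 = 0.0375 m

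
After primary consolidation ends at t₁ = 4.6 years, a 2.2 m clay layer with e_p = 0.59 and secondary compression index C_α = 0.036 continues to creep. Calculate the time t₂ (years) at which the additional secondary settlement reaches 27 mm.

t₂ ≈ 16 years

S_s = C_α·H/(1+e_p)·log₁₀(t₂/t₁) ⇒ log₁₀(t₂/t₁) = S_s·(1+e_p)/(C_α·H).
log₁₀(t₂/t₁) = 0.027 × (1+0.59) / (0.036×2.2) = 0.542
t₂ = t₁ × 10^0.542 = 4.6 × 3.484 = 16.03 years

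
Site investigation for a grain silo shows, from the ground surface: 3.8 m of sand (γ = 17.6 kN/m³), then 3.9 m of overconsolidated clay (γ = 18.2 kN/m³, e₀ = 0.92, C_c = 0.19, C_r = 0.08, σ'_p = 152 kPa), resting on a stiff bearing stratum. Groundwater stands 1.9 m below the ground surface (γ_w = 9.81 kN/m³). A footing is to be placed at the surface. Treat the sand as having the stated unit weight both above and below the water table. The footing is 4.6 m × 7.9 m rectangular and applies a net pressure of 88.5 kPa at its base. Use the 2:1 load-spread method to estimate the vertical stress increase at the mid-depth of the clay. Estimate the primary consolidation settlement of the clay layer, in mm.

S_c ≈ 21.3 mm

Mid-depth of clay below the ground surface: z = 3.8 + 3.9/2 = 5.75 m.
Total vertical stress at mid-clay: σ_v = 17.6×3.8 + 18.2×1.95 = 102.37 kPa.
Pore pressure: u = 9.81×(5.75 − 1.9) = 37.769 kPa.
Initial effective stress: σ'_0 = σ_v − u = 102.37 − 37.769 = 64.601 kPa.
Stress increase at mid-clay by the 2:1 spreading method:
Δσ = qBL/((B+z)(L+z)) = 88.5×4.6×7.9/((4.6+5.75)(7.9+5.75)) = 22.764 kPa
Final effective stress: σ'_f = 64.601 + 22.764 = 87.365 kPa.
σ'_f = 87.365 ≤ σ'_p = 152 kPa, so the clay remains overconsolidated and only the recompression index applies:
S_c = C_r·H/(1+e₀)·log₁₀(σ'_f/σ'_0) = 0.08×3.9/1.92×log₁₀(87.365/64.601)
    = 0.1625 × 0.1311 = 0.0213 m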